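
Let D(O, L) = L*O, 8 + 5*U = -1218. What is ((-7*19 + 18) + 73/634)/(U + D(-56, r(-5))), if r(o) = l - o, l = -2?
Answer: 364185/1309844 ≈ 0.27804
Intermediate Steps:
U = -1226/5 (U = -8/5 + (⅕)*(-1218) = -8/5 - 1218/5 = -1226/5 ≈ -245.20)
r(o) = -2 - o
((-7*19 + 18) + 73/634)/(U + D(-56, r(-5))) = ((-7*19 + 18) + 73/634)/(-1226/5 + (-2 - 1*(-5))*(-56)) = ((-133 + 18) + 73*(1/634))/(-1226/5 + (-2 + 5)*(-56)) = (-115 + 73/634)/(-1226/5 + 3*(-56)) = -72837/(634*(-1226/5 - 168)) = -72837/(634*(-2066/5)) = -72837/634*(-5/2066) = 364185/1309844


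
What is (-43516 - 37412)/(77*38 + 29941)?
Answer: -80928/32867 ≈ -2.4623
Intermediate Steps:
(-43516 - 37412)/(77*38 + 29941) = -80928/(2926 + 29941) = -80928/32867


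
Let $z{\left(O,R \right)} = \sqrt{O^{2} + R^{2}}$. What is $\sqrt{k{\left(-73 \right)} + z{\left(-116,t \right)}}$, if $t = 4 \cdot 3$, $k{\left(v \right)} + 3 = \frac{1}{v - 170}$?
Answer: $\frac{\sqrt{-2190 + 14580 \sqrt{34}}}{27} \approx 10.659$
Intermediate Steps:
$k{\left(v \right)} = -3 + \frac{1}{-170 + v}$ ($k{\left(v \right)} = -3 + \frac{1}{v - 170} = -3 + \frac{1}{-170 + v}$)
$t = 12$
$\sqrt{k{\left(-73 \right)} + z{\left(-116,t \right)}} = \sqrt{\frac{511 - -219}{-170 - 73} + \sqrt{\left(-116\right)^{2} + 12^{2}}} = \sqrt{\frac{511 + 219}{-243} + \sqrt{13456 + 144}} = \sqrt{\left(- \frac{1}{243}\right) 730 + \sqrt{13600}} = \sqrt{- \frac{730}{243} + 20 \sqrt{34}}$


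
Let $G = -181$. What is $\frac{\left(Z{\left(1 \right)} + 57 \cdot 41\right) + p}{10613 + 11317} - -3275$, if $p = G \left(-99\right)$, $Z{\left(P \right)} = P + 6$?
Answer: $\frac{71841013}{21930} \approx 3275.9$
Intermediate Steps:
$Z{\left(P \right)} = 6 + P$
$p = 17919$ ($p = \left(-181\right) \left(-99\right) = 17919$)
$\frac{\left(Z{\left(1 \right)} + 57 \cdot 41\right) + p}{10613 + 11317} - -3275 = \frac{\left(\left(6 + 1\right) + 57 \cdot 41\right) + 17919}{10613 + 11317} - -3275 = \frac{\left(7 + 2337\right) + 17919}{21930} + 3275 = \left(2344 + 17919\right) \frac{1}{21930} + 3275 = 20263 \cdot \frac{1}{21930} + 3275 = \frac{20263}{21930} + 3275 = \frac{71841013}{21930}$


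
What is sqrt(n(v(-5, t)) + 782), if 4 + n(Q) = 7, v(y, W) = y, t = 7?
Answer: sqrt(785) ≈ 28.018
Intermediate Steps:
n(Q) = 3 (n(Q) = -4 + 7 = 3)
sqrt(n(v(-5, t)) + 782) = sqrt(3 + 782) = sqrt(785)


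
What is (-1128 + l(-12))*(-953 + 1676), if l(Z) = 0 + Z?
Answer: -824220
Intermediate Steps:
l(Z) = Z
(-1128 + l(-12))*(-953 + 1676) = (-1128 - 12)*(-953 + 1676) = -1140*723 = -824220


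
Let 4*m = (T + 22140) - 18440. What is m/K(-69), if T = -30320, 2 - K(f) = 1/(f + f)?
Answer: -918390/277 ≈ -3315.5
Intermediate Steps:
K(f) = 2 - 1/(2*f) (K(f) = 2 - 1/(f + f) = 2 - 1/(2*f))
m = -6655 (m = ((-30320 + 22140) - 18440)/4 = (-8180 - 18440)/4 = (1/4)*(-26620) = -6655)
m/K(-69) = -6655/(2 - 1/2/(-69)) = -6655/(2 - 1/2*(-1/69)) = -6655/(2 + 1/138) = -6655/277/138 = -6655*138/277 = -918390/277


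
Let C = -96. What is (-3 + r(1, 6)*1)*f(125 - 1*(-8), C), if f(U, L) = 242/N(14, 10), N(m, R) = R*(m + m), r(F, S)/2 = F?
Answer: -121/140 ≈ -0.86429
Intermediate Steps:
r(F, S) = 2*F
N(m, R) = 2*R*m (N(m, R) = R*(2*m) = 2*R*m)
f(U, L) = 121/140 (f(U, L) = 242/((2*10*14)) = 242/280 = 242*(1/280) = 121/140)
(-3 + r(1, 6)*1)*f(125 - 1*(-8), C) = (-3 + (2*1)*1)*(121/140) = (-3 + 2*1)*(121/140) = (-3 + 2)*(121/140) = -1*121/140 = -121/140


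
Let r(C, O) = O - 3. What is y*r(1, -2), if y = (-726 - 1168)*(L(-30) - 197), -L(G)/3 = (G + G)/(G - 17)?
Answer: -89387330/47 ≈ -1.9019e+6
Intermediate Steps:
L(G) = -6*G/(-17 + G) (L(G) = -3*(G + G)/(G - 17) = -3*2*G/(-17 + G) = -6*G/(-17 + G))
r(C, O) = -3 + O
y = 17877466/47 (y = (-726 - 1168)*(-6*(-30)/(-17 - 30) - 197) = -1894*(-6*(-30)/(-47) - 197) = -1894*(-6*(-30)*(-1/47) - 197) = -1894*(-180/47 - 197) = -1894*(-9439/47) = 17877466/47 ≈ 3.8037e+5)
y*r(1, -2) = 17877466*(-3 - 2)/47 = (17877466/47)*(-5) = -89387330/47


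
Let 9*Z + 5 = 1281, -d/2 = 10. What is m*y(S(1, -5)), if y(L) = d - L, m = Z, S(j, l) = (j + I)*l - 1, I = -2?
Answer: -10208/3 ≈ -3402.7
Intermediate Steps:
d = -20 (d = -2*10 = -20)
Z = 1276/9 (Z = -5/9 + (⅑)*1281 = -5/9 + 427/3 = 1276/9 ≈ 141.78)
S(j, l) = -1 + l*(-2 + j) (S(j, l) = (j - 2)*l - 1 = (-2 + j)*l - 1 = l*(-2 + j) - 1 = -1 + l*(-2 + j))
m = 1276/9 ≈ 141.78
y(L) = -20 - L
m*y(S(1, -5)) = 1276*(-20 - (-1 - 2*(-5) + 1*(-5)))/9 = 1276*(-20 - (-1 + 10 - 5))/9 = 1276*(-20 - 1*4)/9 = 1276*(-20 - 4)/9 = (1276/9)*(-24) = -10208/3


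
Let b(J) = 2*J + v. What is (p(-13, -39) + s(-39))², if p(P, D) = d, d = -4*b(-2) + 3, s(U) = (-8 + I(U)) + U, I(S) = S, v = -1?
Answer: 3969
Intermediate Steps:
b(J) = -1 + 2*J (b(J) = 2*J - 1 = -1 + 2*J)
s(U) = -8 + 2*U (s(U) = (-8 + U) + U = -8 + 2*U)
d = 23 (d = -4*(-1 + 2*(-2)) + 3 = -4*(-1 - 4) + 3 = -4*(-5) + 3 = 20 + 3 = 23)
p(P, D) = 23
(p(-13, -39) + s(-39))² = (23 + (-8 + 2*(-39)))² = (23 + (-8 - 78))² = (23 - 86)² = (-63)² = 3969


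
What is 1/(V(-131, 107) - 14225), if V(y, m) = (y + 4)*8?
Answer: -1/15241 ≈ -6.5612e-5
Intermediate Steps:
V(y, m) = 32 + 8*y (V(y, m) = (4 + y)*8 = 32 + 8*y)
1/(V(-131, 107) - 14225) = 1/((32 + 8*(-131)) - 14225) = 1/((32 - 1048) - 14225) = 1/(-1016 - 14225) = 1/(-15241) = -1/15241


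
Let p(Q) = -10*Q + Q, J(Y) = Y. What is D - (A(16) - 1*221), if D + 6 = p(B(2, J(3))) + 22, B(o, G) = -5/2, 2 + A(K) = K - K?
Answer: 523/2 ≈ 261.50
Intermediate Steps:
A(K) = -2 (A(K) = -2 + (K - K) = -2 + 0 = -2)
B(o, G) = -5/2 (B(o, G) = -5*½ = -5/2)
p(Q) = -9*Q
D = 77/2 (D = -6 + (-9*(-5/2) + 22) = -6 + (45/2 + 22) = -6 + 89/2 = 77/2 ≈ 38.500)
D - (A(16) - 1*221) = 77/2 - (-2 - 1*221) = 77/2 - (-2 - 221) = 77/2 - 1*(-223) = 77/2 + 223 = 523/2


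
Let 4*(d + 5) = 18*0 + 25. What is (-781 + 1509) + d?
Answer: 2917/4 ≈ 729.25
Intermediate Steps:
d = 5/4 (d = -5 + (18*0 + 25)/4 = -5 + (0 + 25)/4 = -5 + (¼)*25 = -5 + 25/4 = 5/4 ≈ 1.2500)
(-781 + 1509) + d = (-781 + 1509) + 5/4 = 728 + 5/4 = 2917/4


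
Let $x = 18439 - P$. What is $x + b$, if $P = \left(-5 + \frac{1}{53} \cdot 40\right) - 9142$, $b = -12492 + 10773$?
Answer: $\frac{1370911}{53} \approx 25866.0$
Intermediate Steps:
$b = -1719$
$P = - \frac{484751}{53}$ ($P = \left(-5 + \frac{1}{53} \cdot 40\right) - 9142 = \left(-5 + \frac{40}{53}\right) - 9142 = - \frac{225}{53} - 9142 = - \frac{484751}{53} \approx -9146.3$)
$x = \frac{1462018}{53}$ ($x = 18439 - - \frac{484751}{53} = 18439 + \frac{484751}{53} = \frac{1462018}{53} \approx 27585.0$)
$x + b = \frac{1462018}{53} - 1719 = \frac{1370911}{53}$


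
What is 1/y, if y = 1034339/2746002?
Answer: 2746002/1034339 ≈ 2.6548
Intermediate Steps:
y = 1034339/2746002 (y = 1034339*(1/2746002) = 1034339/2746002 ≈ 0.37667)
1/y = 1/(1034339/2746002) = 2746002/1034339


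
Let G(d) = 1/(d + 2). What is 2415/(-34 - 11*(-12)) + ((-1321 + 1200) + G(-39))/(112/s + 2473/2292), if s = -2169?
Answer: -82156639857/881848898 ≈ -93.164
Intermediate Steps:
G(d) = 1/(2 + d)
2415/(-34 - 11*(-12)) + ((-1321 + 1200) + G(-39))/(112/s + 2473/2292) = 2415/(-34 - 11*(-12)) + ((-1321 + 1200) + 1/(2 - 39))/(112/(-2169) + 2473/2292) = 2415/(-34 + 132) + (-121 + 1/(-37))/(112*(-1/2169) + 2473*(1/2292)) = 2415/98 + (-121 - 1/37)/(-112/2169 + 2473/2292) = 2415*(1/98) - 4478/(37*1702411/1657116) = 345/14 - 4478/37*1657116/1702411 = 345/14 - 7420565448/62989207 = -82156639857/881848898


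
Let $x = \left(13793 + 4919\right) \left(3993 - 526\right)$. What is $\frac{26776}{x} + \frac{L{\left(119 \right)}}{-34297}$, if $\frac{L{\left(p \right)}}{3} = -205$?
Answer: $\frac{5102019554}{278125107961} \approx 0.018344$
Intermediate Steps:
$L{\left(p \right)} = -615$ ($L{\left(p \right)} = 3 \left(-205\right) = -615$)
$x = 64874504$ ($x = 18712 \cdot 3467 = 64874504$)
$\frac{26776}{x} + \frac{L{\left(119 \right)}}{-34297} = \frac{26776}{64874504} - \frac{615}{-34297} = 26776 \cdot \frac{1}{64874504} - - \frac{615}{34297} = \frac{3347}{8109313} + \frac{615}{34297} = \frac{5102019554}{278125107961}$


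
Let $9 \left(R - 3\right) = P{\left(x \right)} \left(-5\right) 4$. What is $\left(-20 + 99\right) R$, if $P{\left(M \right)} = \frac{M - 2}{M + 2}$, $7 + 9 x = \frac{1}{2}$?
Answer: $\frac{126479}{207} \approx 611.01$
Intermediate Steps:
$x = - \frac{13}{18}$ ($x = - \frac{7}{9} + \frac{1}{9 \cdot 2} = - \frac{7}{9} + \frac{1}{9} \cdot \frac{1}{2} = - \frac{7}{9} + \frac{1}{18} = - \frac{13}{18} \approx -0.72222$)
$P{\left(M \right)} = \frac{-2 + M}{2 + M}$
$R = \frac{1601}{207}$ ($R = 3 + \frac{\frac{-2 - \frac{13}{18}}{2 - \frac{13}{18}} \left(-5\right) 4}{9} = 3 + \frac{\frac{1}{\frac{23}{18}} \left(- \frac{49}{18}\right) \left(-5\right) 4}{9} = 3 + \frac{\frac{18}{23} \left(- \frac{49}{18}\right) \left(-5\right) 4}{9} = 3 + \frac{\left(- \frac{49}{23}\right) \left(-5\right) 4}{9} = 3 + \frac{\frac{245}{23} \cdot 4}{9} = 3 + \frac{1}{9} \cdot \frac{980}{23} = 3 + \frac{980}{207} = \frac{1601}{207} \approx 7.7343$)
$\left(-20 + 99\right) R = \left(-20 + 99\right) \frac{1601}{207} = 79 \cdot \frac{1601}{207} = \frac{126479}{207}$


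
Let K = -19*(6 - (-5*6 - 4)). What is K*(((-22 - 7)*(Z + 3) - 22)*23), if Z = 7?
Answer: 5453760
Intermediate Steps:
K = -760 (K = -19*(6 - (-30 - 4)) = -19*(6 - 1*(-34)) = -19*(6 + 34) = -19*40 = -760)
K*(((-22 - 7)*(Z + 3) - 22)*23) = -760*((-22 - 7)*(7 + 3) - 22)*23 = -760*(-29*10 - 22)*23 = -760*(-290 - 22)*23 = -(-237120)*23 = -760*(-7176) = 5453760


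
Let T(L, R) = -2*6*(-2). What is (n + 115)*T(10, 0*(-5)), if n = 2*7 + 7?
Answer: 3264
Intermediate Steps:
n = 21 (n = 14 + 7 = 21)
T(L, R) = 24 (T(L, R) = -12*(-2) = 24)
(n + 115)*T(10, 0*(-5)) = (21 + 115)*24 = 136*24 = 3264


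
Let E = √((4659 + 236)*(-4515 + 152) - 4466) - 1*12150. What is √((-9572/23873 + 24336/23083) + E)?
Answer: √(-3689363303742408165082 + 303667629473290681*I*√21361351)/551060459 ≈ 20.609 + 112.13*I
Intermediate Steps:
E = -12150 + I*√21361351 (E = √(4895*(-4363) - 4466) - 12150 = √(-21356885 - 4466) - 12150 = √(-21361351) - 12150 = I*√21361351 - 12150 = -12150 + I*√21361351 ≈ -12150.0 + 4621.8*I)
√((-9572/23873 + 24336/23083) + E) = √((-9572/23873 + 24336/23083) + (-12150 + I*√21361351)) = √(360022852/551060459 + (-12150 + I*√21361351)) = √(-6695024553998/551060459 + I*√21361351)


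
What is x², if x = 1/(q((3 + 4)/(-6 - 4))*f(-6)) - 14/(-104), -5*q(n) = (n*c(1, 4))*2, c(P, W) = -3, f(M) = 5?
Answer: 12769/1192464 ≈ 0.010708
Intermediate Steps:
q(n) = 6*n/5 (q(n) = -n*(-3)*2/5 = -(-3*n)*2/5 = -(-6)*n/5 = 6*n/5)
x = -113/1092 (x = 1/((6*((3 + 4)/(-6 - 4))/5)*5) - 14/(-104) = (⅕)/(6*(7/(-10))/5) - 14*(-1/104) = (⅕)/(6*(7*(-⅒))/5) + 7/52 = (⅕)/((6/5)*(-7/10)) + 7/52 = (⅕)/(-21/25) + 7/52 = -25/21*⅕ + 7/52 = -5/21 + 7/52 = -113/1092 ≈ -0.10348)
x² = (-113/1092)² = 12769/1192464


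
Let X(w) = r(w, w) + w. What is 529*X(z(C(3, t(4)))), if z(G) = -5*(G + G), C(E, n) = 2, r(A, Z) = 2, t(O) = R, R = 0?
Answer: -9522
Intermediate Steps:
t(O) = 0
z(G) = -10*G
X(w) = 2 + w
529*X(z(C(3, t(4)))) = 529*(2 - 10*2) = 529*(2 - 20) = 529*(-18) = -9522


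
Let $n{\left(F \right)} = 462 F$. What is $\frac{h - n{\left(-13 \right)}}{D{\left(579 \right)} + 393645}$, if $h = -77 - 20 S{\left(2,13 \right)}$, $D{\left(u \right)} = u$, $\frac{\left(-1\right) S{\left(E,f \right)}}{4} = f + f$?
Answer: $\frac{8009}{394224} \approx 0.020316$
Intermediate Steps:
$S{\left(E,f \right)} = - 8 f$ ($S{\left(E,f \right)} = - 4 \left(f + f\right) = - 4 \cdot 2 f = - 8 f$)
$h = 2003$ ($h = -77 - 20 \left(\left(-8\right) 13\right) = -77 - -2080 = -77 + 2080 = 2003$)
$\frac{h - n{\left(-13 \right)}}{D{\left(579 \right)} + 393645} = \frac{2003 - 462 \left(-13\right)}{579 + 393645} = \frac{2003 - -6006}{394224} = \left(2003 + 6006\right) \frac{1}{394224} = 8009 \cdot \frac{1}{394224} = \frac{8009}{394224}$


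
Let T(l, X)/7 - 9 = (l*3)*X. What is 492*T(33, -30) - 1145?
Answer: -10198829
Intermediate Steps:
T(l, X) = 63 + 21*X*l (T(l, X) = 63 + 7*((l*3)*X) = 63 + 7*((3*l)*X) = 63 + 7*(3*X*l) = 63 + 21*X*l)
492*T(33, -30) - 1145 = 492*(63 + 21*(-30)*33) - 1145 = 492*(63 - 20790) - 1145 = 492*(-20727) - 1145 = -10197684 - 1145 = -10198829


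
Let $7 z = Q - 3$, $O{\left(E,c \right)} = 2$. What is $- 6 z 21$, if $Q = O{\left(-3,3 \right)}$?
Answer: $18$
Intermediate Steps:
$Q = 2$
$z = - \frac{1}{7}$ ($z = \frac{2 - 3}{7} = \frac{1}{7} \left(-1\right) = - \frac{1}{7} \approx -0.14286$)
$- 6 z 21 = \left(-6\right) \left(- \frac{1}{7}\right) 21 = \frac{6}{7} \cdot 21 = 18$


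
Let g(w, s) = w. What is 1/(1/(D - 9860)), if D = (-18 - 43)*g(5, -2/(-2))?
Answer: -10165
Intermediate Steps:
D = -305 (D = (-18 - 43)*5 = -61*5 = -305)
1/(1/(D - 9860)) = 1/(1/(-305 - 9860)) = 1/(1/(-10165)) = 1/(-1/10165) = -10165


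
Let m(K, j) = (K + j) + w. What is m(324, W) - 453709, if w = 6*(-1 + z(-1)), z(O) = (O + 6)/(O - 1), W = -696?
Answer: -454102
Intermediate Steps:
z(O) = (6 + O)/(-1 + O)
w = -21 (w = 6*(-1 + (6 - 1)/(-1 - 1)) = 6*(-1 + 5/(-2)) = 6*(-1 - ½*5) = 6*(-1 - 5/2) = 6*(-7/2) = -21)
m(K, j) = -21 + K + j (m(K, j) = (K + j) - 21 = -21 + K + j)
m(324, W) - 453709 = (-21 + 324 - 696) - 453709 = -393 - 453709 = -454102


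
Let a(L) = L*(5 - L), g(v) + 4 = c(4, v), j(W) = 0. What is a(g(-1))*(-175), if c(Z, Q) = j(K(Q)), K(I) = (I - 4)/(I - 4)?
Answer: 6300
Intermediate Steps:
K(I) = 1 (K(I) = (-4 + I)/(-4 + I) = 1)
c(Z, Q) = 0
g(v) = -4 (g(v) = -4 + 0 = -4)
a(g(-1))*(-175) = -4*(5 - 1*(-4))*(-175) = -4*(5 + 4)*(-175) = -4*9*(-175) = -36*(-175) = 6300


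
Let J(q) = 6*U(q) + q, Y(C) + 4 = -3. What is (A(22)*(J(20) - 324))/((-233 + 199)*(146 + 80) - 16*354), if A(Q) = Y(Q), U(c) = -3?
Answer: -1127/6674 ≈ -0.16886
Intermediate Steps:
Y(C) = -7 (Y(C) = -4 - 3 = -7)
A(Q) = -7
J(q) = -18 + q (J(q) = 6*(-3) + q = -18 + q)
(A(22)*(J(20) - 324))/((-233 + 199)*(146 + 80) - 16*354) = (-7*((-18 + 20) - 324))/((-233 + 199)*(146 + 80) - 16*354) = (-7*(2 - 324))/(-34*226 - 5664) = (-7*(-322))/(-7684 - 5664) = 2254/(-13348) = 2254*(-1/13348) = -1127/6674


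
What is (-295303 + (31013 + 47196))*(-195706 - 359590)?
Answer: 120551429824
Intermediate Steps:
(-295303 + (31013 + 47196))*(-195706 - 359590) = (-295303 + 78209)*(-555296) = -217094*(-555296) = 120551429824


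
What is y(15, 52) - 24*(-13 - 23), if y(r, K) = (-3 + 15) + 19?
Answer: 895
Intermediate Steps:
y(r, K) = 31 (y(r, K) = 12 + 19 = 31)
y(15, 52) - 24*(-13 - 23) = 31 - 24*(-13 - 23) = 31 - 24*(-36) = 31 - 1*(-864) = 31 + 864 = 895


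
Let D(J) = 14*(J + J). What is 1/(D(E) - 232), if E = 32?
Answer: 1/664 ≈ 0.0015060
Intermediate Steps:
D(J) = 28*J (D(J) = 14*(2*J) = 28*J)
1/(D(E) - 232) = 1/(28*32 - 232) = 1/(896 - 232) = 1/664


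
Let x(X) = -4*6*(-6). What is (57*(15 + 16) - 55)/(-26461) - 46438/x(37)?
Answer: -614521223/1905192 ≈ -322.55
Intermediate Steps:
x(X) = 144 (x(X) = -24*(-6) = 144)
(57*(15 + 16) - 55)/(-26461) - 46438/x(37) = (57*(15 + 16) - 55)/(-26461) - 46438/144 = (57*31 - 55)*(-1/26461) - 46438*1/144 = (1767 - 55)*(-1/26461) - 23219/72 = 1712*(-1/26461) - 23219/72 = -1712/26461 - 23219/72 = -614521223/1905192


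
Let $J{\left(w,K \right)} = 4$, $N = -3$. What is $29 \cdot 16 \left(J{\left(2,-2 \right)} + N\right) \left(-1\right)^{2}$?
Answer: $464$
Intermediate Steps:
$29 \cdot 16 \left(J{\left(2,-2 \right)} + N\right) \left(-1\right)^{2} = 29 \cdot 16 \left(4 - 3\right) \left(-1\right)^{2} = 464 \cdot 1 \cdot 1 = 464 \cdot 1 = 464$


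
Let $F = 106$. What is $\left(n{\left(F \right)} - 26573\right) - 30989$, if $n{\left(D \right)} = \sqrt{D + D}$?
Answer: $-57562 + 2 \sqrt{53} \approx -57547.0$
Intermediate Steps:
$n{\left(D \right)} = \sqrt{2} \sqrt{D}$ ($n{\left(D \right)} = \sqrt{2 D} = \sqrt{2} \sqrt{D}$)
$\left(n{\left(F \right)} - 26573\right) - 30989 = \left(\sqrt{2} \sqrt{106} - 26573\right) - 30989 = \left(2 \sqrt{53} - 26573\right) - 30989 = \left(-26573 + 2 \sqrt{53}\right) - 30989 = -57562 + 2 \sqrt{53}$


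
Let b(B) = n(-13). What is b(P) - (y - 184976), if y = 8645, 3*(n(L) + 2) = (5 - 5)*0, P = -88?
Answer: 176329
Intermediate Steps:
n(L) = -2 (n(L) = -2 + ((5 - 5)*0)/3 = -2 + (0*0)/3 = -2 + (⅓)*0 = -2 + 0 = -2)
b(B) = -2
b(P) - (y - 184976) = -2 - (8645 - 184976) = -2 - 1*(-176331) = -2 + 176331 = 176329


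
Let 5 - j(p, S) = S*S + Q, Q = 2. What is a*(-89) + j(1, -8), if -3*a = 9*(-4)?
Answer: -1129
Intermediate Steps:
j(p, S) = 3 - S² (j(p, S) = 5 - (S*S + 2) = 5 - (S² + 2) = 5 - (2 + S²) = 5 + (-2 - S²) = 3 - S²)
a = 12 (a = -3*(-4) = -⅓*(-36) = 12)
a*(-89) + j(1, -8) = 12*(-89) + (3 - 1*(-8)²) = -1068 + (3 - 1*64) = -1068 + (3 - 64) = -1068 - 61 = -1129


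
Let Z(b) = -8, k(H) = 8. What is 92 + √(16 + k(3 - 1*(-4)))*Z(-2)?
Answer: 92 - 16*√6 ≈ 52.808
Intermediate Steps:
92 + √(16 + k(3 - 1*(-4)))*Z(-2) = 92 + √(16 + 8)*(-8) = 92 + √24*(-8) = 92 + (2*√6)*(-8) = 92 - 16*√6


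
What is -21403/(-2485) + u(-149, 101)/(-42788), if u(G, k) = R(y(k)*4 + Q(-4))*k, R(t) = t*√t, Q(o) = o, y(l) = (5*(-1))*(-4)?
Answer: 21403/2485 - 202*√19/563 ≈ 7.0489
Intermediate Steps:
y(l) = 20 (y(l) = -5*(-4) = 20)
R(t) = t^(3/2)
u(G, k) = 152*k*√19 (u(G, k) = (20*4 - 4)^(3/2)*k = (80 - 4)^(3/2)*k = 76^(3/2)*k = (152*√19)*k = 152*k*√19)
-21403/(-2485) + u(-149, 101)/(-42788) = -21403/(-2485) + (152*101*√19)/(-42788) = -21403*(-1/2485) + (15352*√19)*(-1/42788) = 21403/2485 - 202*√19/563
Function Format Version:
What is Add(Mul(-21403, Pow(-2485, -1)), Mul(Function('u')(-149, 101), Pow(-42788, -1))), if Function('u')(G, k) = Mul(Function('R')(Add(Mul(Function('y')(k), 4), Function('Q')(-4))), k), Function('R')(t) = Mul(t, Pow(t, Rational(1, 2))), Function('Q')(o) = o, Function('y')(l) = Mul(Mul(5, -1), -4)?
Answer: Add(Rational(21403, 2485), Mul(Rational(-202, 563), Pow(19, Rational(1, 2)))) ≈ 7.0489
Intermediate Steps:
Function('y')(l) = 20 (Function('y')(l) = Mul(-5, -4) = 20)
Function('R')(t) = Pow(t, Rational(3, 2))
Function('u')(G, k) = Mul(152, k, Pow(19, Rational(1, 2))) (Function('u')(G, k) = Mul(Pow(Add(Mul(20, 4), -4), Rational(3, 2)), k) = Mul(Pow(Add(80, -4), Rational(3, 2)), k) = Mul(Pow(76, Rational(3, 2)), k) = Mul(Mul(152, Pow(19, Rational(1, 2))), k) = Mul(152, k, Pow(19, Rational(1, 2))))
Add(Mul(-21403, Pow(-2485, -1)), Mul(Function('u')(-149, 101), Pow(-42788, -1))) = Add(Mul(-21403, Pow(-2485, -1)), Mul(Mul(152, 101, Pow(19, Rational(1, 2))), Pow(-42788, -1))) = Add(Mul(-21403, Rational(-1, 2485)), Mul(Mul(15352, Pow(19, Rational(1, 2))), Rational(-1, 42788))) = Add(Rational(21403, 2485), Mul(Rational(-202, 563), Pow(19, Rational(1, 2))))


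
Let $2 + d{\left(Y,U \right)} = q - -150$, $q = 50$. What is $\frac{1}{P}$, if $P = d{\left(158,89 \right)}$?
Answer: $\frac{1}{198} \approx 0.0050505$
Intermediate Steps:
$d{\left(Y,U \right)} = 198$ ($d{\left(Y,U \right)} = -2 + \left(50 - -150\right) = -2 + \left(50 + 150\right) = -2 + 200 = 198$)
$P = 198$
$\frac{1}{P} = \frac{1}{198}$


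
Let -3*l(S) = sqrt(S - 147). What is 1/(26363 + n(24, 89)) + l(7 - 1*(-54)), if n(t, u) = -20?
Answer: 1/26343 - I*sqrt(86)/3 ≈ 3.7961e-5 - 3.0912*I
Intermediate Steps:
l(S) = -sqrt(-147 + S)/3 (l(S) = -sqrt(S - 147)/3 = -sqrt(-147 + S)/3)
1/(26363 + n(24, 89)) + l(7 - 1*(-54)) = 1/(26363 - 20) - sqrt(-147 + (7 - 1*(-54)))/3 = 1/26343 - sqrt(-147 + (7 + 54))/3 = 1/26343 - sqrt(-147 + 61)/3 = 1/26343 - I*sqrt(86)/3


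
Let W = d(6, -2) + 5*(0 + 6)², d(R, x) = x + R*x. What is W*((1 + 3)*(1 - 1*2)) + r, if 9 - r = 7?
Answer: -662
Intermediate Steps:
W = 166 (W = -2*(1 + 6) + 5*(0 + 6)² = -2*7 + 5*6² = -14 + 5*36 = -14 + 180 = 166)
r = 2 (r = 9 - 1*7 = 9 - 7 = 2)
W*((1 + 3)*(1 - 1*2)) + r = 166*((1 + 3)*(1 - 1*2)) + 2 = 166*(4*(1 - 2)) + 2 = 166*(4*(-1)) + 2 = 166*(-4) + 2 = -664 + 2 = -662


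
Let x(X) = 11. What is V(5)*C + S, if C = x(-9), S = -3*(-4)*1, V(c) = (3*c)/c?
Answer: 45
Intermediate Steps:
V(c) = 3
S = 12 (S = 12*1 = 12)
C = 11
V(5)*C + S = 3*11 + 12 = 33 + 12 = 45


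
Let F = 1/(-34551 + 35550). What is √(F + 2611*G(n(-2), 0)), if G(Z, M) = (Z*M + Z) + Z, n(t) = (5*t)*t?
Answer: √11581247271/333 ≈ 323.17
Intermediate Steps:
n(t) = 5*t²
G(Z, M) = 2*Z + M*Z (G(Z, M) = (M*Z + Z) + Z = (Z + M*Z) + Z = 2*Z + M*Z)
F = 1/999 ≈ 0.0010010
√(F + 2611*G(n(-2), 0)) = √(1/999 + 2611*((5*(-2)²)*(2 + 0))) = √(1/999 + 2611*((5*4)*2)) = √(1/999 + 2611*(20*2)) = √(1/999 + 2611*40) = √(1/999 + 104440) = √(104335561/999) = √11581247271/333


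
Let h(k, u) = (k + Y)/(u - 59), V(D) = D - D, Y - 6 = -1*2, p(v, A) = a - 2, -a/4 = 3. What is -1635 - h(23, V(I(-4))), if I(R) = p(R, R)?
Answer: -96438/59 ≈ -1634.5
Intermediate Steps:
a = -12 (a = -4*3 = -12)
p(v, A) = -14 (p(v, A) = -12 - 2 = -14)
Y = 4 (Y = 6 - 1*2 = 6 - 2 = 4)
I(R) = -14
V(D) = 0
h(k, u) = (4 + k)/(-59 + u) (h(k, u) = (k + 4)/(u - 59) = (4 + k)/(-59 + u))
-1635 - h(23, V(I(-4))) = -1635 - (4 + 23)/(-59 + 0) = -1635 - 27/(-59) = -1635 - (-1)*27/59 = -1635 - 1*(-27/59) = -1635 + 27/59 = -96438/59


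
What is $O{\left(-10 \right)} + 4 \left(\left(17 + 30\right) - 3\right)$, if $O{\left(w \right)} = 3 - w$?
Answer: $189$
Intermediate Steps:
$O{\left(-10 \right)} + 4 \left(\left(17 + 30\right) - 3\right) = \left(3 - -10\right) + 4 \left(\left(17 + 30\right) - 3\right) = \left(3 + 10\right) + 4 \left(47 - 3\right) = 13 + 4 \cdot 44 = 13 + 176 = 189$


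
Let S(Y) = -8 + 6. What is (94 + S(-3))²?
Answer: 8464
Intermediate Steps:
S(Y) = -2
(94 + S(-3))² = (94 - 2)² = 92² = 8464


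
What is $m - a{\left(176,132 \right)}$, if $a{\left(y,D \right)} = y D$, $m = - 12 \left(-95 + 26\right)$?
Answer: $-22404$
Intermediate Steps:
$m = 828$ ($m = \left(-12\right) \left(-69\right) = 828$)
$a{\left(y,D \right)} = D y$
$m - a{\left(176,132 \right)} = 828 - 132 \cdot 176 = 828 - 23232 = -22404$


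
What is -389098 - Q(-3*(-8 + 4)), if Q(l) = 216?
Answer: -389314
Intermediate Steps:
-389098 - Q(-3*(-8 + 4)) = -389098 - 1*216 = -389098 - 216 = -389314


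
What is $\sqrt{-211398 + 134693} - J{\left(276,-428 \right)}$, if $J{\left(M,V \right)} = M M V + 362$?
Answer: $32602966 + 23 i \sqrt{145} \approx 3.2603 \cdot 10^{7} + 276.96 i$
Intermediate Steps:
$J{\left(M,V \right)} = 362 + V M^{2}$ ($J{\left(M,V \right)} = M^{2} V + 362 = V M^{2} + 362 = 362 + V M^{2}$)
$\sqrt{-211398 + 134693} - J{\left(276,-428 \right)} = \sqrt{-211398 + 134693} - \left(362 - 428 \cdot 276^{2}\right) = \sqrt{-76705} - \left(362 - 32603328\right) = 23 i \sqrt{145} - \left(362 - 32603328\right) = 23 i \sqrt{145} - -32602966 = 23 i \sqrt{145} + 32602966 = 32602966 + 23 i \sqrt{145}$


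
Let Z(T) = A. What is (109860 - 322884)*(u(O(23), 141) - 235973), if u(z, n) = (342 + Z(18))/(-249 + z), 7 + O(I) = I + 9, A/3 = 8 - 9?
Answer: 50268234741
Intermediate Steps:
A = -3 (A = 3*(8 - 9) = 3*(-1) = -3)
Z(T) = -3
O(I) = 2 + I (O(I) = -7 + (I + 9) = -7 + (9 + I) = 2 + I)
u(z, n) = 339/(-249 + z) (u(z, n) = (342 - 3)/(-249 + z) = 339/(-249 + z))
(109860 - 322884)*(u(O(23), 141) - 235973) = (109860 - 322884)*(339/(-249 + (2 + 23)) - 235973) = -213024*(339/(-249 + 25) - 235973) = -213024*(339/(-224) - 235973) = -213024*(339*(-1/224) - 235973) = -213024*(-339/224 - 235973) = -213024*(-52858291/224) = 50268234741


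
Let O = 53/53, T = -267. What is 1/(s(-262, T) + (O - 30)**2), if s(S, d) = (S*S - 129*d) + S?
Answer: 1/103666 ≈ 9.6464e-6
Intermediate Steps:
O = 1 (O = 53*(1/53) = 1)
s(S, d) = S + S**2 - 129*d (s(S, d) = (S**2 - 129*d) + S = S + S**2 - 129*d)
1/(s(-262, T) + (O - 30)**2) = 1/((-262 + (-262)**2 - 129*(-267)) + (1 - 30)**2) = 1/((-262 + 68644 + 34443) + (-29)**2) = 1/(102825 + 841) = 1/103666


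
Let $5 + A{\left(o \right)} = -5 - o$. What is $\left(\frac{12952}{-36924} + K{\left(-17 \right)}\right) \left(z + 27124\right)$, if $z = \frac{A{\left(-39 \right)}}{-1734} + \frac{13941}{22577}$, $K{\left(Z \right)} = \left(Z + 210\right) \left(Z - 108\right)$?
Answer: $- \frac{236483621930937387809}{361379969658} \approx -6.5439 \cdot 10^{8}$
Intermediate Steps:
$A{\left(o \right)} = -10 - o$ ($A{\left(o \right)} = -5 - \left(5 + o\right) = -10 - o$)
$K{\left(Z \right)} = \left(-108 + Z\right) \left(210 + Z\right)$ ($K{\left(Z \right)} = \left(210 + Z\right) \left(-108 + Z\right) = \left(-108 + Z\right) \left(210 + Z\right)$)
$z = \frac{23518961}{39148518}$ ($z = \frac{-10 - -39}{-1734} + \frac{13941}{22577} = \left(-10 + 39\right) \left(- \frac{1}{1734}\right) + 13941 \cdot \frac{1}{22577} = 29 \left(- \frac{1}{1734}\right) + \frac{13941}{22577} = - \frac{29}{1734} + \frac{13941}{22577} = \frac{23518961}{39148518} \approx 0.60076$)
$\left(\frac{12952}{-36924} + K{\left(-17 \right)}\right) \left(z + 27124\right) = \left(\frac{12952}{-36924} + \left(-22680 + \left(-17\right)^{2} + 102 \left(-17\right)\right)\right) \left(\frac{23518961}{39148518} + 27124\right) = \left(12952 \left(- \frac{1}{36924}\right) - 24125\right) \frac{1061887921193}{39148518} = \left(- \frac{3238}{9231} - 24125\right) \frac{1061887921193}{39148518} = \left(- \frac{222701113}{9231}\right) \frac{1061887921193}{39148518} = - \frac{236483621930937387809}{361379969658}$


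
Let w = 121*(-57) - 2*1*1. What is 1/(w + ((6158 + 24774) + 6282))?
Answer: 1/30315 ≈ 3.2987e-5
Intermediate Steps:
w = -6899 (w = -6897 - 2*1 = -6897 - 2 = -6899)
1/(w + ((6158 + 24774) + 6282)) = 1/(-6899 + ((6158 + 24774) + 6282)) = 1/(-6899 + (30932 + 6282)) = 1/(-6899 + 37214) = 1/30315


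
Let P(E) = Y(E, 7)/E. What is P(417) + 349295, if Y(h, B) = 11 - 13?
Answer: 145656013/417 ≈ 3.4930e+5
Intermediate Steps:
Y(h, B) = -2
P(E) = -2/E
P(417) + 349295 = -2/417 + 349295 = 145656013/417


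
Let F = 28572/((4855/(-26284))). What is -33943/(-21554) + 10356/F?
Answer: 78227669237/51880647116 ≈ 1.5078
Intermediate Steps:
F = -750986448/4855 (F = 28572/((4855*(-1/26284))) = 28572/(-4855/26284) = 28572*(-26284/4855) = -750986448/4855 ≈ -1.5468e+5)
-33943/(-21554) + 10356/F = -33943/(-21554) + 10356/(-750986448/4855) = -33943*(-1/21554) + 10356*(-4855/750986448) = 2611/1658 - 4189865/62582204 = 78227669237/51880647116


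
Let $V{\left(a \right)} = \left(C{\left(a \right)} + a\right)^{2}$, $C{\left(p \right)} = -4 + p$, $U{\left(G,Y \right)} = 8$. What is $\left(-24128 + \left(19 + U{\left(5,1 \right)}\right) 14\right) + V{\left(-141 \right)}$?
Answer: $58046$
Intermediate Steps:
$V{\left(a \right)} = \left(-4 + 2 a\right)^{2}$ ($V{\left(a \right)} = \left(\left(-4 + a\right) + a\right)^{2} = \left(-4 + 2 a\right)^{2}$)
$\left(-24128 + \left(19 + U{\left(5,1 \right)}\right) 14\right) + V{\left(-141 \right)} = \left(-24128 + \left(19 + 8\right) 14\right) + 4 \left(-2 - 141\right)^{2} = \left(-24128 + 27 \cdot 14\right) + 4 \left(-143\right)^{2} = \left(-24128 + 378\right) + 4 \cdot 20449 = -23750 + 81796 = 58046$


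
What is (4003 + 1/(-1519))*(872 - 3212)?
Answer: -14228501040/1519 ≈ -9.3670e+6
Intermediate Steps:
(4003 + 1/(-1519))*(872 - 3212) = (4003 - 1/1519)*(-2340) = (6080556/1519)*(-2340) = -14228501040/1519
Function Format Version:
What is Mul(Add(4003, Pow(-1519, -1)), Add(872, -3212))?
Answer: Rational(-14228501040, 1519) ≈ -9.3670e+6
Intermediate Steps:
Mul(Add(4003, Pow(-1519, -1)), Add(872, -3212)) = Mul(Add(4003, Rational(-1, 1519)), -2340) = Mul(Rational(6080556, 1519), -2340) = Rational(-14228501040, 1519)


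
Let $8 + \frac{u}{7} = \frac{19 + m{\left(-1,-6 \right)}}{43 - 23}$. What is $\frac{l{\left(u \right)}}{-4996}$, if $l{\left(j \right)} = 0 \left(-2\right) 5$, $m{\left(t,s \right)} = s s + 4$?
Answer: $0$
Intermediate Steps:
$m{\left(t,s \right)} = 4 + s^{2}$ ($m{\left(t,s \right)} = s^{2} + 4 = 4 + s^{2}$)
$u = - \frac{707}{20}$ ($u = -56 + 7 \frac{19 + \left(4 + \left(-6\right)^{2}\right)}{43 - 23} = -56 + 7 \frac{19 + \left(4 + 36\right)}{20} = -56 + 7 \left(19 + 40\right) \frac{1}{20} = -56 + 7 \cdot 59 \cdot \frac{1}{20} = -56 + 7 \cdot \frac{59}{20} = -56 + \frac{413}{20} = - \frac{707}{20} \approx -35.35$)
$l{\left(j \right)} = 0$ ($l{\left(j \right)} = 0 \cdot 5 = 0$)
$\frac{l{\left(u \right)}}{-4996} = \frac{0}{-4996} = 0 \left(- \frac{1}{4996}\right) = 0$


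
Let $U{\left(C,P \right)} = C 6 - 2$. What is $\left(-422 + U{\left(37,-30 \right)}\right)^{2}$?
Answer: $40804$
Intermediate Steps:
$U{\left(C,P \right)} = -2 + 6 C$ ($U{\left(C,P \right)} = 6 C - 2 = -2 + 6 C$)
$\left(-422 + U{\left(37,-30 \right)}\right)^{2} = \left(-422 + \left(-2 + 6 \cdot 37\right)\right)^{2} = \left(-422 + \left(-2 + 222\right)\right)^{2} = \left(-422 + 220\right)^{2} = \left(-202\right)^{2} = 40804$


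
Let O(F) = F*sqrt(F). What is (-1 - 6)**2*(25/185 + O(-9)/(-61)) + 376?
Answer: 14157/37 + 1323*I/61 ≈ 382.62 + 21.689*I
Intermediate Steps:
O(F) = F**(3/2)
(-1 - 6)**2*(25/185 + O(-9)/(-61)) + 376 = (-1 - 6)**2*(25/185 + (-9)**(3/2)/(-61)) + 376 = (-7)**2*(25*(1/185) - 27*I*(-1/61)) + 376 = 49*(5/37 + 27*I/61) + 376 = (245/37 + 1323*I/61) + 376 = 14157/37 + 1323*I/61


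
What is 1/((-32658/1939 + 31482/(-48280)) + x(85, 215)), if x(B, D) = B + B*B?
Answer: 46807460/341343646681 ≈ 0.00013713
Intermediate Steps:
x(B, D) = B + B**2
1/((-32658/1939 + 31482/(-48280)) + x(85, 215)) = 1/((-32658/1939 + 31482/(-48280)) + 85*(1 + 85)) = 1/((-32658*1/1939 + 31482*(-1/48280)) + 85*86) = 1/((-32658/1939 - 15741/24140) + 7310) = 1/(-818885919/46807460 + 7310) = 1/(341343646681/46807460) = 46807460/341343646681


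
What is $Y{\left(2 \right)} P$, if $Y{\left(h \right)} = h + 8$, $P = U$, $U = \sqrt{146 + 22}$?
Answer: $20 \sqrt{42} \approx 129.61$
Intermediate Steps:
$U = 2 \sqrt{42}$ ($U = \sqrt{168} = 2 \sqrt{42} \approx 12.961$)
$P = 2 \sqrt{42} \approx 12.961$
$Y{\left(h \right)} = 8 + h$
$Y{\left(2 \right)} P = \left(8 + 2\right) 2 \sqrt{42} = 10 \cdot 2 \sqrt{42} = 20 \sqrt{42}$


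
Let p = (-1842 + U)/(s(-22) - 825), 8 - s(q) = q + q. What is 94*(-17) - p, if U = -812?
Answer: -1237908/773 ≈ -1601.4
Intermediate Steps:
s(q) = 8 - 2*q (s(q) = 8 - (q + q) = 8 - 2*q)
p = 2654/773 (p = (-1842 - 812)/((8 - 2*(-22)) - 825) = -2654/((8 + 44) - 825) = -2654/(52 - 825) = -2654/(-773) = -2654*(-1/773) = 2654/773 ≈ 3.4334)
94*(-17) - p = 94*(-17) - 1*2654/773 = -1598 - 2654/773 = -1237908/773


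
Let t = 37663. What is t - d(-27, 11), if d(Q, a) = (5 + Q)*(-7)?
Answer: 37509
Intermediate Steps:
d(Q, a) = -35 - 7*Q
t - d(-27, 11) = 37663 - (-35 - 7*(-27)) = 37663 - (-35 + 189) = 37663 - 1*154 = 37663 - 154 = 37509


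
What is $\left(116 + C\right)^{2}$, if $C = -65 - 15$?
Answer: $1296$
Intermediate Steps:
$C = -80$
$\left(116 + C\right)^{2} = \left(116 - 80\right)^{2} = 36^{2} = 1296$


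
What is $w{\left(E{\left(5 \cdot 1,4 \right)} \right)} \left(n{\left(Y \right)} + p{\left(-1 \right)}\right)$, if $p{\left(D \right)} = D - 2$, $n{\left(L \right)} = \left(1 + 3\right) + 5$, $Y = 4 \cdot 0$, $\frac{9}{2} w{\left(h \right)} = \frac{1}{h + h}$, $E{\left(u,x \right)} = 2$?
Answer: $\frac{1}{3} \approx 0.33333$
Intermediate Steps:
$w{\left(h \right)} = \frac{1}{9 h}$ ($w{\left(h \right)} = \frac{2}{9 \left(h + h\right)} = \frac{2}{9 \cdot 2 h} = \frac{2 \frac{1}{2 h}}{9} = \frac{1}{9 h}$)
$Y = 0$
$n{\left(L \right)} = 9$ ($n{\left(L \right)} = 4 + 5 = 9$)
$p{\left(D \right)} = -2 + D$ ($p{\left(D \right)} = D - 2 = -2 + D$)
$w{\left(E{\left(5 \cdot 1,4 \right)} \right)} \left(n{\left(Y \right)} + p{\left(-1 \right)}\right) = \frac{1}{9 \cdot 2} \left(9 - 3\right) = \frac{1}{9} \cdot \frac{1}{2} \left(9 - 3\right) = \frac{1}{18} \cdot 6 = \frac{1}{3}$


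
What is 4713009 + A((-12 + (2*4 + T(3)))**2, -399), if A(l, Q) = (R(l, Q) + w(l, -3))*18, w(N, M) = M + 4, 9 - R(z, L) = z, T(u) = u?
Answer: 4713171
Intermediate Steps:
R(z, L) = 9 - z
w(N, M) = 4 + M
A(l, Q) = 180 - 18*l (A(l, Q) = ((9 - l) + (4 - 3))*18 = ((9 - l) + 1)*18 = (10 - l)*18 = 180 - 18*l)
4713009 + A((-12 + (2*4 + T(3)))**2, -399) = 4713009 + (180 - 18*(-12 + (2*4 + 3))**2) = 4713009 + (180 - 18*(-12 + (8 + 3))**2) = 4713009 + (180 - 18*(-12 + 11)**2) = 4713009 + (180 - 18*(-1)**2) = 4713009 + (180 - 18*1) = 4713009 + (180 - 18) = 4713009 + 162 = 4713171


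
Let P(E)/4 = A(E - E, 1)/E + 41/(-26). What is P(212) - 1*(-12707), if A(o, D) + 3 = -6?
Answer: 8750660/689 ≈ 12701.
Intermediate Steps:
A(o, D) = -9 (A(o, D) = -3 - 6 = -9)
P(E) = -82/13 - 36/E (P(E) = 4*(-9/E + 41/(-26)) = 4*(-9/E + 41*(-1/26)) = 4*(-9/E - 41/26) = 4*(-41/26 - 9/E) = -82/13 - 36/E)
P(212) - 1*(-12707) = (-82/13 - 36/212) - 1*(-12707) = (-82/13 - 36*1/212) + 12707 = (-82/13 - 9/53) + 12707 = -4463/689 + 12707 = 8750660/689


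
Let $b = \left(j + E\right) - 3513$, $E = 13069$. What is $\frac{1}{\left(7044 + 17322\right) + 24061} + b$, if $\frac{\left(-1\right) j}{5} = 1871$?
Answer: $\frac{9733828}{48427} \approx 201.0$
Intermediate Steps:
$j = -9355$ ($j = \left(-5\right) 1871 = -9355$)
$b = 201$ ($b = \left(-9355 + 13069\right) - 3513 = 3714 - 3513 = 201$)
$\frac{1}{\left(7044 + 17322\right) + 24061} + b = \frac{1}{\left(7044 + 17322\right) + 24061} + 201 = \frac{1}{24366 + 24061} + 201 = \frac{1}{48427} + 201 = \frac{9733828}{48427}$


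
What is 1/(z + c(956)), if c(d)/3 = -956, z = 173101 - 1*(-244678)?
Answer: 1/414911 ≈ 2.4102e-6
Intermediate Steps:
z = 417779 (z = 173101 + 244678 = 417779)
c(d) = -2868 (c(d) = 3*(-956) = -2868)
1/(z + c(956)) = 1/(417779 - 2868) = 1/414911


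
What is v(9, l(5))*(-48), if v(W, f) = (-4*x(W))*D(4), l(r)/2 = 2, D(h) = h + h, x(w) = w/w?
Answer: 1536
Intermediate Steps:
x(w) = 1
D(h) = 2*h
l(r) = 4 (l(r) = 2*2 = 4)
v(W, f) = -32 (v(W, f) = (-4*1)*(2*4) = -4*8 = -32)
v(9, l(5))*(-48) = -32*(-48) = 1536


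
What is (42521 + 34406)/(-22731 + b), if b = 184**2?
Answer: 76927/11125 ≈ 6.9148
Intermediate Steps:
b = 33856
(42521 + 34406)/(-22731 + b) = (42521 + 34406)/(-22731 + 33856) = 76927/11125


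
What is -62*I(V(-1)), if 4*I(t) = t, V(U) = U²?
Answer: -31/2 ≈ -15.500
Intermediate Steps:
I(t) = t/4
-62*I(V(-1)) = -31*(-1)²/2 = -31/2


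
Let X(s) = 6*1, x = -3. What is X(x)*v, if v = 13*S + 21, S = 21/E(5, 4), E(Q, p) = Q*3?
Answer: 1176/5 ≈ 235.20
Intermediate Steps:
E(Q, p) = 3*Q
S = 7/5 (S = 21/((3*5)) = 21/15 = 21*(1/15) = 7/5 ≈ 1.4000)
X(s) = 6
v = 196/5 (v = 13*(7/5) + 21 = 91/5 + 21 = 196/5 ≈ 39.200)
X(x)*v = 6*(196/5) = 1176/5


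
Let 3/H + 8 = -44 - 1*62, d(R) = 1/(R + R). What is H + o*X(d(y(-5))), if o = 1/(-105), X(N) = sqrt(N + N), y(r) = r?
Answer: -1/38 - I*sqrt(5)/525 ≈ -0.026316 - 0.0042592*I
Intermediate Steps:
d(R) = 1/(2*R)
X(N) = sqrt(2)*sqrt(N) (X(N) = sqrt(2*N) = sqrt(2)*sqrt(N))
H = -1/38 (H = 3/(-8 + (-44 - 1*62)) = 3/(-8 + (-44 - 62)) = 3/(-8 - 106) = 3/(-114) = 3*(-1/114) = -1/38 ≈ -0.026316)
o = -1/105 ≈ -0.0095238
H + o*X(d(y(-5))) = -1/38 - sqrt(2)*sqrt((1/2)/(-5))/105 = -1/38 - sqrt(2)*sqrt((1/2)*(-1/5))/105 = -1/38 - sqrt(2)*sqrt(-1/10)/105 = -1/38 - sqrt(2)*I*sqrt(10)/10/105 = -1/38 - I*sqrt(5)/525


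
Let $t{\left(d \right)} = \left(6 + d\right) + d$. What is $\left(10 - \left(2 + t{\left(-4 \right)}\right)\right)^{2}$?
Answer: $100$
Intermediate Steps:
$t{\left(d \right)} = 6 + 2 d$
$\left(10 - \left(2 + t{\left(-4 \right)}\right)\right)^{2} = \left(10 - \left(2 + \left(6 + 2 \left(-4\right)\right)\right)\right)^{2} = \left(10 - \left(2 + \left(6 - 8\right)\right)\right)^{2} = \left(10 - \left(2 - 2\right)\right)^{2} = \left(10 - 0\right)^{2} = \left(10 + 0\right)^{2} = 10^{2} = 100$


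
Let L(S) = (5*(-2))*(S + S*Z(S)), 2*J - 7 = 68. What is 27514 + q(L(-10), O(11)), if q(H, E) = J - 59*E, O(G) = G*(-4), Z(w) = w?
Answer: 60295/2 ≈ 30148.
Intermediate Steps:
J = 75/2 (J = 7/2 + (1/2)*68 = 7/2 + 34 = 75/2 ≈ 37.500)
L(S) = -10*S - 10*S**2 (L(S) = (5*(-2))*(S + S*S) = -10*(S + S**2) = -10*S - 10*S**2)
O(G) = -4*G
q(H, E) = 75/2 - 59*E
27514 + q(L(-10), O(11)) = 27514 + (75/2 - (-236)*11) = 27514 + (75/2 - 59*(-44)) = 27514 + (75/2 + 2596) = 27514 + 5267/2 = 60295/2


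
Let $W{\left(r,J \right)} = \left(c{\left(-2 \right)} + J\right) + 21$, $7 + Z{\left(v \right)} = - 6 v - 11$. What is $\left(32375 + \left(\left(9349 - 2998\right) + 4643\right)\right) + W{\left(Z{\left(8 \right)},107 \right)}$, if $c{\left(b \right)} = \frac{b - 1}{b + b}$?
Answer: $\frac{173991}{4} \approx 43498.0$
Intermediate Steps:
$c{\left(b \right)} = \frac{-1 + b}{2 b}$
$Z{\left(v \right)} = -18 - 6 v$ ($Z{\left(v \right)} = -7 - \left(11 + 6 v\right) = -18 - 6 v$)
$W{\left(r,J \right)} = \frac{87}{4} + J$ ($W{\left(r,J \right)} = \left(\frac{-1 - 2}{2 \left(-2\right)} + J\right) + 21 = \left(\frac{1}{2} \left(- \frac{1}{2}\right) \left(-3\right) + J\right) + 21 = \left(\frac{3}{4} + J\right) + 21 = \frac{87}{4} + J$)
$\left(32375 + \left(\left(9349 - 2998\right) + 4643\right)\right) + W{\left(Z{\left(8 \right)},107 \right)} = \left(32375 + \left(\left(9349 - 2998\right) + 4643\right)\right) + \left(\frac{87}{4} + 107\right) = \left(32375 + \left(6351 + 4643\right)\right) + \frac{515}{4} = \left(32375 + 10994\right) + \frac{515}{4} = 43369 + \frac{515}{4} = \frac{173991}{4}$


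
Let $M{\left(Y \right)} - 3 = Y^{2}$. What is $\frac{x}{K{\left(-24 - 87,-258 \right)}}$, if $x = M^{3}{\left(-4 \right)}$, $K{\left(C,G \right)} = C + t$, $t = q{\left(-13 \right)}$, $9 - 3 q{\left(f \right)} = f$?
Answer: $- \frac{20577}{311} \approx -66.164$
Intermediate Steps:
$q{\left(f \right)} = 3 - \frac{f}{3}$
$t = \frac{22}{3}$ ($t = 3 - - \frac{13}{3} = 3 + \frac{13}{3} = \frac{22}{3} \approx 7.3333$)
$M{\left(Y \right)} = 3 + Y^{2}$
$K{\left(C,G \right)} = \frac{22}{3} + C$ ($K{\left(C,G \right)} = C + \frac{22}{3} = \frac{22}{3} + C$)
$x = 6859$ ($x = \left(3 + \left(-4\right)^{2}\right)^{3} = \left(3 + 16\right)^{3} = 19^{3} = 6859$)
$\frac{x}{K{\left(-24 - 87,-258 \right)}} = \frac{6859}{\frac{22}{3} - 111} = \frac{6859}{- \frac{311}{3}} = 6859 \left(- \frac{3}{311}\right) = - \frac{20577}{311}$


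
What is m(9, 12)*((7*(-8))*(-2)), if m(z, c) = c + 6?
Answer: 2016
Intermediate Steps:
m(z, c) = 6 + c
m(9, 12)*((7*(-8))*(-2)) = (6 + 12)*((7*(-8))*(-2)) = 18*(-56*(-2)) = 18*112 = 2016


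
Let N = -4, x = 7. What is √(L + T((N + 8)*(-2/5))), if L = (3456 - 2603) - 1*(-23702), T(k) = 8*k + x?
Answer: √613730/5 ≈ 156.68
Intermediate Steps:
T(k) = 7 + 8*k (T(k) = 8*k + 7 = 7 + 8*k)
L = 24555 (L = 853 + 23702 = 24555)
√(L + T((N + 8)*(-2/5))) = √(24555 + (7 + 8*((-4 + 8)*(-2/5)))) = √(24555 + (7 + 8*(4*(-2*⅕)))) = √(24555 + (7 + 8*(4*(-⅖)))) = √(24555 + (7 + 8*(-8/5))) = √(24555 + (7 - 64/5)) = √(24555 - 29/5) = √(122746/5) = √613730/5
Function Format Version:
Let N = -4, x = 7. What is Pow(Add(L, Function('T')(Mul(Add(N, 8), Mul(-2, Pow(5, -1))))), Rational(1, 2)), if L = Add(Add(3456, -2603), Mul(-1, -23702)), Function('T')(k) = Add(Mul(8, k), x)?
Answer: Mul(Rational(1, 5), Pow(613730, Rational(1, 2))) ≈ 156.68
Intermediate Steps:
Function('T')(k) = Add(7, Mul(8, k)) (Function('T')(k) = Add(Mul(8, k), 7) = Add(7, Mul(8, k)))
L = 24555 (L = Add(853, 23702) = 24555)
Pow(Add(L, Function('T')(Mul(Add(N, 8), Mul(-2, Pow(5, -1))))), Rational(1, 2)) = Pow(Add(24555, Add(7, Mul(8, Mul(Add(-4, 8), Mul(-2, Pow(5, -1)))))), Rational(1, 2)) = Pow(Add(24555, Add(7, Mul(8, Mul(4, Mul(-2, Rational(1, 5)))))), Rational(1, 2)) = Pow(Add(24555, Add(7, Mul(8, Mul(4, Rational(-2, 5))))), Rational(1, 2)) = Pow(Add(24555, Add(7, Mul(8, Rational(-8, 5)))), Rational(1, 2)) = Pow(Add(24555, Add(7, Rational(-64, 5))), Rational(1, 2)) = Pow(Add(24555, Rational(-29, 5)), Rational(1, 2)) = Pow(Rational(122746, 5), Rational(1, 2)) = Mul(Rational(1, 5), Pow(613730, Rational(1, 2)))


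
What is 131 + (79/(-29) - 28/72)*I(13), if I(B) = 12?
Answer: 8147/87 ≈ 93.644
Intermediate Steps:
131 + (79/(-29) - 28/72)*I(13) = 131 + (79/(-29) - 28/72)*12 = 131 + (79*(-1/29) - 28*1/72)*12 = 131 + (-79/29 - 7/18)*12 = 131 - 1625/522*12 = 131 - 3250/87 = 8147/87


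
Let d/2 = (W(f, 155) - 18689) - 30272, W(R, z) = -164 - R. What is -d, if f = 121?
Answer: 98492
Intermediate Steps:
d = -98492 (d = 2*(((-164 - 1*121) - 18689) - 30272) = 2*(((-164 - 121) - 18689) - 30272) = 2*((-285 - 18689) - 30272) = 2*(-18974 - 30272) = 2*(-49246) = -98492)
-d = -1*(-98492) = 98492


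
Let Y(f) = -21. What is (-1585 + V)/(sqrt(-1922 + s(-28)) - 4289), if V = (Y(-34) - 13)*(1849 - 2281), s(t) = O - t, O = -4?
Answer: -56198767/18397419 - 13103*I*sqrt(1898)/18397419 ≈ -3.0547 - 0.031029*I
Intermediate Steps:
s(t) = -4 - t
V = 14688 (V = (-21 - 13)*(1849 - 2281) = -34*(-432) = 14688)
(-1585 + V)/(sqrt(-1922 + s(-28)) - 4289) = (-1585 + 14688)/(sqrt(-1922 + (-4 - 1*(-28))) - 4289) = 13103/(sqrt(-1922 + (-4 + 28)) - 4289) = 13103/(sqrt(-1922 + 24) - 4289) = 13103/(sqrt(-1898) - 4289) = 13103/(I*sqrt(1898) - 4289) = 13103/(-4289 + I*sqrt(1898))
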